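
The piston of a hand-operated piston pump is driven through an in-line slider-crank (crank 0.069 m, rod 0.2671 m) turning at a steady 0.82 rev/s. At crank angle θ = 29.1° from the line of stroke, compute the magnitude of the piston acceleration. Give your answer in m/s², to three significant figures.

1.86

ω = 2π·0.82 = 5.152 rad/s
x(θ) = r cosθ + √(L² − r² sin²θ); with ω constant, a = ω²·d²x/dθ².
d²x/dθ² = −r cosθ − r²(cos2θ)/√u − r⁴ sin²2θ/(4u^{3/2}),  u = L² − r² sin²θ = 0.0702163 m².
Substituting r = 0.069 m, L = 0.2671 m, θ = 29.1°: d²x/dθ² = -0.069978 m.
a = ω²·d²x/dθ² = (5.152)²·(-0.069978) = -1.8576 m/s²;  |a| = 1.8576 m/s².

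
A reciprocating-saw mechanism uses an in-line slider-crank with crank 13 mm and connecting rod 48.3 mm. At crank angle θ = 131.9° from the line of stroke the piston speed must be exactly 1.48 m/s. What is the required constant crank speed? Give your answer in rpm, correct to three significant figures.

For an in-line slider-crank, |v_piston| = rω|sinθ|·[1 + r cosθ/√(L² − r² sin²θ)].
With r = 0.013 m, L = 0.0483 m, θ = 131.9°: the bracketed kinematic factor |dx/dθ| = 0.0079008 m.
ω = v/|dx/dθ| = 1.48/0.0079008 = 187.32 rad/s.
N = 60ω/(2π) = 1788.8 rpm.

1790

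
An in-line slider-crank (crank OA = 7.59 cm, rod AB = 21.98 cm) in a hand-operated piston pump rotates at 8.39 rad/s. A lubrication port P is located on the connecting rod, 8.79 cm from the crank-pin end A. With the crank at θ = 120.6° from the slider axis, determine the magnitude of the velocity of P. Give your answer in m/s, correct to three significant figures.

0.544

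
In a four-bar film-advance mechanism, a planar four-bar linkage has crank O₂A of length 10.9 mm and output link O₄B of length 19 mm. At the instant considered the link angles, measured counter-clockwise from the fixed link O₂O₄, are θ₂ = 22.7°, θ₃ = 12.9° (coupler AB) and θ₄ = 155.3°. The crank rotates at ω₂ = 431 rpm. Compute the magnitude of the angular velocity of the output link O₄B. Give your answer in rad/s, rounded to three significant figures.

7.22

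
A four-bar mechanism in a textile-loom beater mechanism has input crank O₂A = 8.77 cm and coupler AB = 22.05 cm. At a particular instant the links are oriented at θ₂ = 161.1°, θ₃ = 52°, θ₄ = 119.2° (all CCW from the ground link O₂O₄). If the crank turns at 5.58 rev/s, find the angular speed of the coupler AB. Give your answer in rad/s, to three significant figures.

10.1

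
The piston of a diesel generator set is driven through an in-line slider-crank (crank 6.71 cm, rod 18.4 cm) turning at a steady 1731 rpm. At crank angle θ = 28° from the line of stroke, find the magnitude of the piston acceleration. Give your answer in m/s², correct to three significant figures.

2420

ω = 2π·1731/60 = 181.3 rad/s
x(θ) = r cosθ + √(L² − r² sin²θ); with ω constant, a = ω²·d²x/dθ².
d²x/dθ² = −r cosθ − r²(cos2θ)/√u − r⁴ sin²2θ/(4u^{3/2}),  u = L² − r² sin²θ = 0.0328637 m².
Substituting r = 0.0671 m, L = 0.184 m, θ = 28°: d²x/dθ² = -0.073719 m.
a = ω²·d²x/dθ² = (181.3)²·(-0.073719) = -2422.3 m/s²;  |a| = 2422.3 m/s².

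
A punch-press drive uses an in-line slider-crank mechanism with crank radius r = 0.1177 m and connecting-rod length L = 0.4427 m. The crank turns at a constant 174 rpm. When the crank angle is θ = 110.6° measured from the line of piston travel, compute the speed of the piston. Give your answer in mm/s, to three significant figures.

1810

ω = 2π·174/60 = 18.22 rad/s
For an in-line slider-crank, x = r cosθ + √(L² − r² sin²θ), so v = −rω sinθ·[1 + r cosθ/√(L² − r² sin²θ)].
With r = 0.1177 m, L = 0.4427 m, θ = 110.6°: √(L² − r² sin²θ) = 0.42877 m.
v = −0.1177·18.22·0.93606·[1 + 0.1177·-0.35184/0.42877] = -1.8136 m/s.
|v| = 1.8136 m/s = 1813.6 mm/s.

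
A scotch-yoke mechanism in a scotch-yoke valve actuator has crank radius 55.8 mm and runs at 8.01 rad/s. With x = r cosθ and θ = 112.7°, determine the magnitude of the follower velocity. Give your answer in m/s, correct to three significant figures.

0.412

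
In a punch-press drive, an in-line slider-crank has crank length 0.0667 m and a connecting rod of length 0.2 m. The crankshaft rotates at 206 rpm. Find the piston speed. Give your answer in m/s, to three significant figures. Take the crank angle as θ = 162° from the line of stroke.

ω = 2π·206/60 = 21.57 rad/s
For an in-line slider-crank, x = r cosθ + √(L² − r² sin²θ), so v = −rω sinθ·[1 + r cosθ/√(L² − r² sin²θ)].
With r = 0.0667 m, L = 0.2 m, θ = 162°: √(L² − r² sin²θ) = 0.19894 m.
v = −0.0667·21.57·0.30902·[1 + 0.0667·-0.95106/0.19894] = -0.30285 m/s.
|v| = 0.30285 m/s.

0.303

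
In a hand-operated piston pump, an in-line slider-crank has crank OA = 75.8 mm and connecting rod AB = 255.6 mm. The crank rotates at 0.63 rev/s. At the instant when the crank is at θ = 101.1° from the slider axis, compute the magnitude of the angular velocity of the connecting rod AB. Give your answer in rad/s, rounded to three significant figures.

0.236

ω = 3.958 rad/s (converted from 0.63 rev/s).
The rod makes angle φ with the slider axis where L sinφ = r sinθ; differentiating, L cosφ·φ̇ = r ω cosθ.
L cosφ = √(L² − r² sin²θ) = 0.24454 m.
|ω_rod| = r ω |cosθ| / √(L² − r² sin²θ) = 0.0758·3.958·0.19252/0.24454 = 0.23622 rad/s.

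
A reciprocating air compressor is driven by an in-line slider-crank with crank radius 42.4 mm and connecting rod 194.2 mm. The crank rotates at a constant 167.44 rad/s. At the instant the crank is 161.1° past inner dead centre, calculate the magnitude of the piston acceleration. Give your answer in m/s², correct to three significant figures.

ω = 167.4 rad/s
x(θ) = r cosθ + √(L² − r² sin²θ); with ω constant, a = ω²·d²x/dθ².
d²x/dθ² = −r cosθ − r²(cos2θ)/√u − r⁴ sin²2θ/(4u^{3/2}),  u = L² − r² sin²θ = 0.037525 m².
Substituting r = 0.0424 m, L = 0.1942 m, θ = 161.1°: d²x/dθ² = +0.032739 m.
a = ω²·d²x/dθ² = (167.4)²·(+0.032739) = +917.88 m/s²;  |a| = 917.88 m/s².

918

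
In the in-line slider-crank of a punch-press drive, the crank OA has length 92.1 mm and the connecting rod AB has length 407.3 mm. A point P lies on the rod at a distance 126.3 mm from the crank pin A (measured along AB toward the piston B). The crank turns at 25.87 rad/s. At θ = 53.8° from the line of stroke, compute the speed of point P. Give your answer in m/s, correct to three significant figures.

ω = 25.87 rad/s.  Crank-pin speed |V_A| = rω = 2.3826 m/s, perpendicular to OA.
Rod angle: sinφ = −(r/L) sinθ ⇒ φ = -10.514°; ω_rod = −rω cosθ/√(L²−r²sin²θ) = -3.5139 rad/s.
V_P = V_A + ω_rod × AP, with AP = 0.1263 m along the rod.
Components: V_Px = −rω sinθ − a·ω_rod·sinφ = -2.0037 m/s;  V_Py = rω cosθ + a·ω_rod·cosφ = +0.97084 m/s.
|V_P| = √(V_Px² + V_Py²) = 2.2265 m/s.

2.23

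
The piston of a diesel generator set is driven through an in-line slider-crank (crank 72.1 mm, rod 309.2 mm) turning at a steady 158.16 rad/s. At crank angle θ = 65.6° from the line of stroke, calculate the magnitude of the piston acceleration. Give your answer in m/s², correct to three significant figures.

465

ω = 158.2 rad/s
x(θ) = r cosθ + √(L² − r² sin²θ); with ω constant, a = ω²·d²x/dθ².
d²x/dθ² = −r cosθ − r²(cos2θ)/√u − r⁴ sin²2θ/(4u^{3/2}),  u = L² − r² sin²θ = 0.0912934 m².
Substituting r = 0.0721 m, L = 0.3092 m, θ = 65.6°: d²x/dθ² = -0.018591 m.
a = ω²·d²x/dθ² = (158.2)²·(-0.018591) = -465.04 m/s²;  |a| = 465.04 m/s².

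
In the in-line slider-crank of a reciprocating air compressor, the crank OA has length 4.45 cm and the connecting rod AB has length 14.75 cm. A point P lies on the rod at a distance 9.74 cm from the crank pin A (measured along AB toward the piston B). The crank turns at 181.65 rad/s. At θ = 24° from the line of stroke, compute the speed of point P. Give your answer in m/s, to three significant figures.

ω = 181.7 rad/s.  Crank-pin speed |V_A| = rω = 8.0834 m/s, perpendicular to OA.
Rod angle: sinφ = −(r/L) sinθ ⇒ φ = -7.049°; ω_rod = −rω cosθ/√(L²−r²sin²θ) = -50.446 rad/s.
V_P = V_A + ω_rod × AP, with AP = 0.0974 m along the rod.
Components: V_Px = −rω sinθ − a·ω_rod·sinφ = -3.8908 m/s;  V_Py = rω cosθ + a·ω_rod·cosφ = +2.5083 m/s.
|V_P| = √(V_Px² + V_Py²) = 4.6292 m/s.

4.63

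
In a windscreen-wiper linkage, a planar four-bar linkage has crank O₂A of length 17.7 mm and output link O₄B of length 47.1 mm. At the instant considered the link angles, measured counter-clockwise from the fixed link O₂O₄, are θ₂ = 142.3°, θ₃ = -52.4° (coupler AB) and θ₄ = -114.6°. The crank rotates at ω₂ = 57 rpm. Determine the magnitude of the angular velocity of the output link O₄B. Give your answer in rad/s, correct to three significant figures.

ω₂ = 5.969 rad/s (from 57 rpm).
Differentiating the loop-closure r₂e^{iθ₂}+r₃e^{iθ₃}=r₁+r₄e^{iθ₄} gives r₂ω₂e^{iθ₂}+r₃ω₃e^{iθ₃}=r₄ω₄e^{iθ₄}.
Eliminating the other unknown: ω₄ = r₂ω₂ sin(θ₂−θ₃) / [r₄ sin(θ₄−θ₃)].
Numerator sine = -0.25376; denominator sine = -0.88458.
Result = 0.0177·5.969·(-0.25376) / (0.0471·(-0.88458)) = +0.64348 rad/s; magnitude 0.64348 rad/s.

0.643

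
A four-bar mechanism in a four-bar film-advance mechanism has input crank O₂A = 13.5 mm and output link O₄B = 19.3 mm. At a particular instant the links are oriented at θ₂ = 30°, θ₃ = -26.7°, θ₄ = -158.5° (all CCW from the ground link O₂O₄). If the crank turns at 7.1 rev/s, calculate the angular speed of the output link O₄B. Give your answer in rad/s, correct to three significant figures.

35.0

ω₂ = 44.61 rad/s (from 7.1 rev/s).
Differentiating the loop-closure r₂e^{iθ₂}+r₃e^{iθ₃}=r₁+r₄e^{iθ₄} gives r₂ω₂e^{iθ₂}+r₃ω₃e^{iθ₃}=r₄ω₄e^{iθ₄}.
Eliminating the other unknown: ω₄ = r₂ω₂ sin(θ₂−θ₃) / [r₄ sin(θ₄−θ₃)].
Numerator sine = +0.83581; denominator sine = -0.74548.
Result = 0.0135·44.61·(+0.83581) / (0.0193·(-0.74548)) = -34.985 rad/s; magnitude 34.985 rad/s.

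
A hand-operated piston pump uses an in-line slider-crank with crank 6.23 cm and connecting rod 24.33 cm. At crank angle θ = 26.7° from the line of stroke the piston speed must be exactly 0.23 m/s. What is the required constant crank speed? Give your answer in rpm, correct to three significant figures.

For an in-line slider-crank, |v_piston| = rω|sinθ|·[1 + r cosθ/√(L² − r² sin²θ)].
With r = 0.0623 m, L = 0.2433 m, θ = 26.7°: the bracketed kinematic factor |dx/dθ| = 0.034439 m.
ω = v/|dx/dθ| = 0.23/0.034439 = 6.6785 rad/s.
N = 60ω/(2π) = 63.775 rpm.

63.8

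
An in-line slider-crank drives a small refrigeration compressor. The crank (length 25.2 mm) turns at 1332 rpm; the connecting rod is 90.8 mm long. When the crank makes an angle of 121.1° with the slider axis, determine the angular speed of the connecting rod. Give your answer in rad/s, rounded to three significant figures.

20.6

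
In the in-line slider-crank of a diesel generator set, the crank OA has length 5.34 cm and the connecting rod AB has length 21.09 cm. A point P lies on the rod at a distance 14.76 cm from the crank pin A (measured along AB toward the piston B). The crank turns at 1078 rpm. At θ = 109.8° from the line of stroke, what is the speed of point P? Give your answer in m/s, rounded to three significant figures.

5.36

ω = 112.9 rad/s.  Crank-pin speed |V_A| = rω = 6.0282 m/s, perpendicular to OA.
Rod angle: sinφ = −(r/L) sinθ ⇒ φ = -13.782°; ω_rod = −rω cosθ/√(L²−r²sin²θ) = +9.9693 rad/s.
V_P = V_A + ω_rod × AP, with AP = 0.1476 m along the rod.
Components: V_Px = −rω sinθ − a·ω_rod·sinφ = -5.3213 m/s;  V_Py = rω cosθ + a·ω_rod·cosφ = -0.61289 m/s.
|V_P| = √(V_Px² + V_Py²) = 5.3565 m/s.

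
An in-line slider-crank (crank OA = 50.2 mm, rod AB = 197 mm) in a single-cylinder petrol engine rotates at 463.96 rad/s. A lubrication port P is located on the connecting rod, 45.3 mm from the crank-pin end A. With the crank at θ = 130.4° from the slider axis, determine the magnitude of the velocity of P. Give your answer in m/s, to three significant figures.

ω = 464 rad/s.  Crank-pin speed |V_A| = rω = 23.291 m/s, perpendicular to OA.
Rod angle: sinφ = −(r/L) sinθ ⇒ φ = -11.190°; ω_rod = −rω cosθ/√(L²−r²sin²θ) = +78.11 rad/s.
V_P = V_A + ω_rod × AP, with AP = 0.0453 m along the rod.
Components: V_Px = −rω sinθ − a·ω_rod·sinφ = -17.05 m/s;  V_Py = rω cosθ + a·ω_rod·cosφ = -11.624 m/s.
|V_P| = √(V_Px² + V_Py²) = 20.636 m/s.

20.6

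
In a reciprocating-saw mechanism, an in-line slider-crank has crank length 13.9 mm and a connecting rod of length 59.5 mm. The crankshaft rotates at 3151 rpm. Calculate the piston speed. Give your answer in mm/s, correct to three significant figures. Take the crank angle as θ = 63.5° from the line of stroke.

ω = 2π·3151/60 = 330 rad/s
For an in-line slider-crank, x = r cosθ + √(L² − r² sin²θ), so v = −rω sinθ·[1 + r cosθ/√(L² − r² sin²θ)].
With r = 0.0139 m, L = 0.0595 m, θ = 63.5°: √(L² − r² sin²θ) = 0.058185 m.
v = −0.0139·330·0.89493·[1 + 0.0139·0.44620/0.058185] = -4.5423 m/s.
|v| = 4.5423 m/s = 4542.3 mm/s.

4540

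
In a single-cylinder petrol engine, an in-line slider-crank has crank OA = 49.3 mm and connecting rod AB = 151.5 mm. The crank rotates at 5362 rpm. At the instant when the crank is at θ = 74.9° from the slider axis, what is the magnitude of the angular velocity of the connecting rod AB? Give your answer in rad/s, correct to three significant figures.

50.1

ω = 561.5 rad/s (converted from 5362 rpm).
The rod makes angle φ with the slider axis where L sinφ = r sinθ; differentiating, L cosφ·φ̇ = r ω cosθ.
L cosφ = √(L² − r² sin²θ) = 0.14383 m.
|ω_rod| = r ω |cosθ| / √(L² − r² sin²θ) = 0.0493·561.5·0.26050/0.14383 = 50.139 rad/s.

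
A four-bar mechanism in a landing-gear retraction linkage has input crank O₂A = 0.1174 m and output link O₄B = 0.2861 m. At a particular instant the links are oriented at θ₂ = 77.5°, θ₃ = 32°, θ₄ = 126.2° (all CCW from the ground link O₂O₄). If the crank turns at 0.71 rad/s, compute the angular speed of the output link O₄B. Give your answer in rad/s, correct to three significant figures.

0.208

ω₂ = 0.71 rad/s
Differentiating the loop-closure r₂e^{iθ₂}+r₃e^{iθ₃}=r₁+r₄e^{iθ₄} gives r₂ω₂e^{iθ₂}+r₃ω₃e^{iθ₃}=r₄ω₄e^{iθ₄}.
Eliminating the other unknown: ω₄ = r₂ω₂ sin(θ₂−θ₃) / [r₄ sin(θ₄−θ₃)].
Numerator sine = +0.71325; denominator sine = +0.99731.
Result = 0.1174·0.71·(+0.71325) / (0.2861·(+0.99731)) = +0.20836 rad/s; magnitude 0.20836 rad/s.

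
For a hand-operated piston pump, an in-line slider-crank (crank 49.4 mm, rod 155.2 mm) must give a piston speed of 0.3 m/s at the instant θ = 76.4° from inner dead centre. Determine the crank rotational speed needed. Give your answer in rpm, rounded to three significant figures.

55.3

For an in-line slider-crank, |v_piston| = rω|sinθ|·[1 + r cosθ/√(L² − r² sin²θ)].
With r = 0.0494 m, L = 0.1552 m, θ = 76.4°: the bracketed kinematic factor |dx/dθ| = 0.051794 m.
ω = v/|dx/dθ| = 0.3/0.051794 = 5.7922 rad/s.
N = 60ω/(2π) = 55.311 rpm.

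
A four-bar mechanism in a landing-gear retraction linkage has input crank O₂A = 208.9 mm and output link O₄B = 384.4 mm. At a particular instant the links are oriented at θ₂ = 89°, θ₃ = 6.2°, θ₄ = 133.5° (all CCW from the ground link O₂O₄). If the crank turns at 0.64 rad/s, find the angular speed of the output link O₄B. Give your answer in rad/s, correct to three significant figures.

ω₂ = 0.64 rad/s
Differentiating the loop-closure r₂e^{iθ₂}+r₃e^{iθ₃}=r₁+r₄e^{iθ₄} gives r₂ω₂e^{iθ₂}+r₃ω₃e^{iθ₃}=r₄ω₄e^{iθ₄}.
Eliminating the other unknown: ω₄ = r₂ω₂ sin(θ₂−θ₃) / [r₄ sin(θ₄−θ₃)].
Numerator sine = +0.99211; denominator sine = +0.79547.
Result = 0.2089·0.64·(+0.99211) / (0.3844·(+0.79547)) = +0.43378 rad/s; magnitude 0.43378 rad/s.

0.434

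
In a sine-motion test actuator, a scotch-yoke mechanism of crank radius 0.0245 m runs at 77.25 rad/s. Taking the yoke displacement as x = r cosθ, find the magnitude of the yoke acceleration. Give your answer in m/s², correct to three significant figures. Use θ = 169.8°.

144

ω = 77.25 rad/s
x = r cosθ ⇒ ẍ = −rω² cosθ (ω constant).
|a| = rω²|cosθ| = 0.0245·(77.25)²·|cos 169.8°| = 143.89 m/s².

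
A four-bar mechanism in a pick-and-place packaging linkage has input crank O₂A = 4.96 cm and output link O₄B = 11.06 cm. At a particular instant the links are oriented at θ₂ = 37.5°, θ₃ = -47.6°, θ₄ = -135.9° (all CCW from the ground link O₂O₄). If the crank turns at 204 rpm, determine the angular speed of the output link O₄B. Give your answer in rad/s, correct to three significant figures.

9.55

ω₂ = 21.36 rad/s (from 204 rpm).
Differentiating the loop-closure r₂e^{iθ₂}+r₃e^{iθ₃}=r₁+r₄e^{iθ₄} gives r₂ω₂e^{iθ₂}+r₃ω₃e^{iθ₃}=r₄ω₄e^{iθ₄}.
Eliminating the other unknown: ω₄ = r₂ω₂ sin(θ₂−θ₃) / [r₄ sin(θ₄−θ₃)].
Numerator sine = +0.99635; denominator sine = -0.99956.
Result = 0.0496·21.36·(+0.99635) / (0.1106·(-0.99956)) = -9.5496 rad/s; magnitude 9.5496 rad/s.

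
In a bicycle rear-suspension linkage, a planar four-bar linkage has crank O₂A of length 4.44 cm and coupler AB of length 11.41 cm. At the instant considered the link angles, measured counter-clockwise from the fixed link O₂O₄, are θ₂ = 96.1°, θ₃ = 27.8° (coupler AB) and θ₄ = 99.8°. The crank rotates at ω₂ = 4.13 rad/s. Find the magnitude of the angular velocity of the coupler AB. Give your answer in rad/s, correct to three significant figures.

0.109

ω₂ = 4.13 rad/s
Differentiating the loop-closure r₂e^{iθ₂}+r₃e^{iθ₃}=r₁+r₄e^{iθ₄} gives r₂ω₂e^{iθ₂}+r₃ω₃e^{iθ₃}=r₄ω₄e^{iθ₄}.
Eliminating the other unknown: ω₃ = r₂ω₂ sin(θ₄−θ₂) / [r₃ sin(θ₃−θ₄)].
Numerator sine = +0.06453; denominator sine = -0.95106.
Result = 0.0444·4.13·(+0.06453) / (0.1141·(-0.95106)) = -0.10905 rad/s; magnitude 0.10905 rad/s.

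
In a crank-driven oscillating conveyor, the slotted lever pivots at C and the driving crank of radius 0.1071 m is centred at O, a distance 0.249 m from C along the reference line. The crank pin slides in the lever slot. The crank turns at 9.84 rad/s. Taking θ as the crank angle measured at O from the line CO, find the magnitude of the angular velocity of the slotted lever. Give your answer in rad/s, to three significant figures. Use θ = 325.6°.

2.80

ω = 9.84 rad/s
Crank pin A relative to C: A = (d + r cosθ, r sinθ); lever angle φ = atan2(r sinθ, d + r cosθ).
Differentiating tanφ: φ̇ = rω(d cosθ + r)/(d² + r² + 2dr cosθ).
d² + r² + 2dr cosθ = |CA|² = 0.117479 m²;  d cosθ + r = +0.31255 m.
|ω_lever| = |0.1071·9.84·+0.31255| / 0.117479 = 2.8038 rad/s.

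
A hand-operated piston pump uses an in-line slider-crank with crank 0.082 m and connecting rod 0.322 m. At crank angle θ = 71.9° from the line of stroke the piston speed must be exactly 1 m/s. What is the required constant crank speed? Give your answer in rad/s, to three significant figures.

For an in-line slider-crank, |v_piston| = rω|sinθ|·[1 + r cosθ/√(L² − r² sin²θ)].
With r = 0.082 m, L = 0.322 m, θ = 71.9°: the bracketed kinematic factor |dx/dθ| = 0.084298 m.
ω = v/|dx/dθ| = 1/0.084298 = 11.863 rad/s.

11.9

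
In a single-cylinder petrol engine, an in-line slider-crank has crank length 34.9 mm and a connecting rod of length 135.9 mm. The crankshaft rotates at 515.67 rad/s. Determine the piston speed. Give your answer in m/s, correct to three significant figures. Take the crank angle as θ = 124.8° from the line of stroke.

12.6

ω = 515.7 rad/s
For an in-line slider-crank, x = r cosθ + √(L² − r² sin²θ), so v = −rω sinθ·[1 + r cosθ/√(L² − r² sin²θ)].
With r = 0.0349 m, L = 0.1359 m, θ = 124.8°: √(L² − r² sin²θ) = 0.13284 m.
v = −0.0349·515.7·0.82115·[1 + 0.0349·-0.57071/0.13284] = -12.562 m/s.
|v| = 12.562 m/s.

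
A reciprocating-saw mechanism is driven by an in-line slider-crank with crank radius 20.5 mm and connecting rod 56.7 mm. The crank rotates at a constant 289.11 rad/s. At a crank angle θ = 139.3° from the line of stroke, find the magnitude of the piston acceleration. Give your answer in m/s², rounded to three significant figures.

1180

ω = 289.1 rad/s
x(θ) = r cosθ + √(L² − r² sin²θ); with ω constant, a = ω²·d²x/dθ².
d²x/dθ² = −r cosθ − r²(cos2θ)/√u − r⁴ sin²2θ/(4u^{3/2}),  u = L² − r² sin²θ = 0.00303619 m².
Substituting r = 0.0205 m, L = 0.0567 m, θ = 139.3°: d²x/dθ² = +0.014143 m.
a = ω²·d²x/dθ² = (289.1)²·(+0.014143) = +1182.2 m/s²;  |a| = 1182.2 m/s².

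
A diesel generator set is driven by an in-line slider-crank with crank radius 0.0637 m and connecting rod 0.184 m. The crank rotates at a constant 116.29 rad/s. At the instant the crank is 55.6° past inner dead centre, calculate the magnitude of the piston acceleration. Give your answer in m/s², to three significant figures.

383

ω = 116.3 rad/s
x(θ) = r cosθ + √(L² − r² sin²θ); with ω constant, a = ω²·d²x/dθ².
d²x/dθ² = −r cosθ − r²(cos2θ)/√u − r⁴ sin²2θ/(4u^{3/2}),  u = L² − r² sin²θ = 0.0310935 m².
Substituting r = 0.0637 m, L = 0.184 m, θ = 55.6°: d²x/dθ² = -0.028319 m.
a = ω²·d²x/dθ² = (116.3)²·(-0.028319) = -382.97 m/s²;  |a| = 382.97 m/s².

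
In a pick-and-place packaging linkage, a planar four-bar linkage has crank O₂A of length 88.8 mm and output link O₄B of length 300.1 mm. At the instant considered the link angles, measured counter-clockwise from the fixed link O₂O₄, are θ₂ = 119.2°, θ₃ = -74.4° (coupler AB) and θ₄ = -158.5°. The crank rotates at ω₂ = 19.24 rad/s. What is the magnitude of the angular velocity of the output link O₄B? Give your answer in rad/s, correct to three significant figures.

1.35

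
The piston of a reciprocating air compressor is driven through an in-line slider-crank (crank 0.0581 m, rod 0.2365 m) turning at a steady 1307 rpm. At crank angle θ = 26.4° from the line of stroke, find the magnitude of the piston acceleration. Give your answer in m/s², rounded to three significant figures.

1140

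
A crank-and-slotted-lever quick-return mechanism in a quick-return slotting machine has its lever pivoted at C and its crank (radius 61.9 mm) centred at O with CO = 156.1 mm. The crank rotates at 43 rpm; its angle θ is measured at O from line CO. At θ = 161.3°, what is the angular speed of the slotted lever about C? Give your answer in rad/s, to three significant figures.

ω = 4.503 rad/s (from 43 rpm).
Crank pin A relative to C: A = (d + r cosθ, r sinθ); lever angle φ = atan2(r sinθ, d + r cosθ).
Differentiating tanφ: φ̇ = rω(d cosθ + r)/(d² + r² + 2dr cosθ).
d² + r² + 2dr cosθ = |CA|² = 0.00989381 m²;  d cosθ + r = -0.08596 m.
|ω_lever| = |0.0619·4.503·-0.08596| / 0.00989381 = 2.4217 rad/s.

2.42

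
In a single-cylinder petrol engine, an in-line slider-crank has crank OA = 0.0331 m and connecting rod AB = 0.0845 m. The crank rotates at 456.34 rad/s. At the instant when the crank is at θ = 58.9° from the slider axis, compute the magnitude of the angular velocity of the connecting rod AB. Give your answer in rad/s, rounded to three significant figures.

ω = 456.3 rad/s
The rod makes angle φ with the slider axis where L sinφ = r sinθ; differentiating, L cosφ·φ̇ = r ω cosθ.
L cosφ = √(L² − r² sin²θ) = 0.079605 m.
|ω_rod| = r ω |cosθ| / √(L² − r² sin²θ) = 0.0331·456.3·0.51653/0.079605 = 98.011 rad/s.

98.0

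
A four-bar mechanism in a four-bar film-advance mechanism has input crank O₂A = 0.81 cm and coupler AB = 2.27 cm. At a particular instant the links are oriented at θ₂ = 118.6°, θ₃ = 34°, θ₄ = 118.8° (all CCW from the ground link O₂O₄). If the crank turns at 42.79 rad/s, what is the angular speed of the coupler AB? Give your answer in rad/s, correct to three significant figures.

ω₂ = 42.79 rad/s
Differentiating the loop-closure r₂e^{iθ₂}+r₃e^{iθ₃}=r₁+r₄e^{iθ₄} gives r₂ω₂e^{iθ₂}+r₃ω₃e^{iθ₃}=r₄ω₄e^{iθ₄}.
Eliminating the other unknown: ω₃ = r₂ω₂ sin(θ₄−θ₂) / [r₃ sin(θ₃−θ₄)].
Numerator sine = +0.00349; denominator sine = -0.99588.
Result = 0.0081·42.79·(+0.00349) / (0.0227·(-0.99588)) = -0.053518 rad/s; magnitude 0.053518 rad/s.

0.0535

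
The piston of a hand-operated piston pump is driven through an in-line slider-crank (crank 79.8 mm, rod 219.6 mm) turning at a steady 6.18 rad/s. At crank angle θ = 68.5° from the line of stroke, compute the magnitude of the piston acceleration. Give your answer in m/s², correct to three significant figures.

ω = 6.18 rad/s
x(θ) = r cosθ + √(L² − r² sin²θ); with ω constant, a = ω²·d²x/dθ².
d²x/dθ² = −r cosθ − r²(cos2θ)/√u − r⁴ sin²2θ/(4u^{3/2}),  u = L² − r² sin²θ = 0.0427115 m².
Substituting r = 0.0798 m, L = 0.2196 m, θ = 68.5°: d²x/dθ² = -0.0072458 m.
a = ω²·d²x/dθ² = (6.18)²·(-0.0072458) = -0.27674 m/s²;  |a| = 0.27674 m/s².

0.277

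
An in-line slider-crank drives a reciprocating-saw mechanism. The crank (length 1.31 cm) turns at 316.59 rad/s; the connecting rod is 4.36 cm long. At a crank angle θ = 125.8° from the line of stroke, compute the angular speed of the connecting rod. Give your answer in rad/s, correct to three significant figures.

57.4

ω = 316.6 rad/s
The rod makes angle φ with the slider axis where L sinφ = r sinθ; differentiating, L cosφ·φ̇ = r ω cosθ.
L cosφ = √(L² − r² sin²θ) = 0.042286 m.
|ω_rod| = r ω |cosθ| / √(L² − r² sin²θ) = 0.0131·316.6·0.58496/0.042286 = 57.372 rad/s.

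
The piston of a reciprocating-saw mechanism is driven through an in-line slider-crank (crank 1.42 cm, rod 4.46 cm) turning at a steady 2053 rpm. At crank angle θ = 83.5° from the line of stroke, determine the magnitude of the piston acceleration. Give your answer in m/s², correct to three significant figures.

ω = 2π·2053/60 = 215 rad/s
x(θ) = r cosθ + √(L² − r² sin²θ); with ω constant, a = ω²·d²x/dθ².
d²x/dθ² = −r cosθ − r²(cos2θ)/√u − r⁴ sin²2θ/(4u^{3/2}),  u = L² − r² sin²θ = 0.0017901 m².
Substituting r = 0.0142 m, L = 0.0446 m, θ = 83.5°: d²x/dθ² = +0.0030294 m.
a = ω²·d²x/dθ² = (215)²·(+0.0030294) = +140.02 m/s²;  |a| = 140.02 m/s².

140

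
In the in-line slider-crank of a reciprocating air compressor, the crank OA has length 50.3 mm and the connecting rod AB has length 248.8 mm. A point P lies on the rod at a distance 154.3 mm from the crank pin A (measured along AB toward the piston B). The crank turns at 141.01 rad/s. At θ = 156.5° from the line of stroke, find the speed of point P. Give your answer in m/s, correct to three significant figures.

3.52

ω = 141 rad/s.  Crank-pin speed |V_A| = rω = 7.0928 m/s, perpendicular to OA.
Rod angle: sinφ = −(r/L) sinθ ⇒ φ = -4.624°; ω_rod = −rω cosθ/√(L²−r²sin²θ) = +26.229 rad/s.
V_P = V_A + ω_rod × AP, with AP = 0.1543 m along the rod.
Components: V_Px = −rω sinθ − a·ω_rod·sinφ = -2.502 m/s;  V_Py = rω cosθ + a·ω_rod·cosφ = -2.4706 m/s.
|V_P| = √(V_Px² + V_Py²) = 3.5162 m/s.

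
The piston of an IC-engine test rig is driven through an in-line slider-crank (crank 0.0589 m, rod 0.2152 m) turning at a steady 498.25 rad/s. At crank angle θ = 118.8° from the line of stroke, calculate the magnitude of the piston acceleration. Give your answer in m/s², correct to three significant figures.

ω = 498.2 rad/s
x(θ) = r cosθ + √(L² − r² sin²θ); with ω constant, a = ω²·d²x/dθ².
d²x/dθ² = −r cosθ − r²(cos2θ)/√u − r⁴ sin²2θ/(4u^{3/2}),  u = L² − r² sin²θ = 0.043647 m².
Substituting r = 0.0589 m, L = 0.2152 m, θ = 118.8°: d²x/dθ² = +0.037038 m.
a = ω²·d²x/dθ² = (498.2)²·(+0.037038) = +9194.7 m/s²;  |a| = 9194.7 m/s².

9190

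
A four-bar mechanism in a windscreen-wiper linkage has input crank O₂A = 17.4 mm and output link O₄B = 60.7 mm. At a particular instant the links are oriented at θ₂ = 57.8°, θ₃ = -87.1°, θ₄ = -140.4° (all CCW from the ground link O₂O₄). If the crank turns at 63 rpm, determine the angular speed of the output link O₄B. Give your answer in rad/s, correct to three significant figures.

1.36

ω₂ = 6.597 rad/s (from 63 rpm).
Differentiating the loop-closure r₂e^{iθ₂}+r₃e^{iθ₃}=r₁+r₄e^{iθ₄} gives r₂ω₂e^{iθ₂}+r₃ω₃e^{iθ₃}=r₄ω₄e^{iθ₄}.
Eliminating the other unknown: ω₄ = r₂ω₂ sin(θ₂−θ₃) / [r₄ sin(θ₄−θ₃)].
Numerator sine = +0.57501; denominator sine = -0.80178.
Result = 0.0174·6.597·(+0.57501) / (0.0607·(-0.80178)) = -1.3563 rad/s; magnitude 1.3563 rad/s.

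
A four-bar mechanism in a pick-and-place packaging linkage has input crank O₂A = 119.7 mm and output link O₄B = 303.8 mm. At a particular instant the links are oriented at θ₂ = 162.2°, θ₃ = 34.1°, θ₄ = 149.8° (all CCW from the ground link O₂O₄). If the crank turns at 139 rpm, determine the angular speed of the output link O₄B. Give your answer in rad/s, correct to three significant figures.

ω₂ = 14.56 rad/s (from 139 rpm).
Differentiating the loop-closure r₂e^{iθ₂}+r₃e^{iθ₃}=r₁+r₄e^{iθ₄} gives r₂ω₂e^{iθ₂}+r₃ω₃e^{iθ₃}=r₄ω₄e^{iθ₄}.
Eliminating the other unknown: ω₄ = r₂ω₂ sin(θ₂−θ₃) / [r₄ sin(θ₄−θ₃)].
Numerator sine = +0.78694; denominator sine = +0.90108.
Result = 0.1197·14.56·(+0.78694) / (0.3038·(+0.90108)) = +5.0087 rad/s; magnitude 5.0087 rad/s.

5.01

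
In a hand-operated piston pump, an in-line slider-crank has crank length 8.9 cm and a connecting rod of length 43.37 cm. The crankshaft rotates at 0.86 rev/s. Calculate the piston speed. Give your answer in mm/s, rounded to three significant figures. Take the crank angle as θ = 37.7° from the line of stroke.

ω = 2π·0.86 = 5.404 rad/s
For an in-line slider-crank, x = r cosθ + √(L² − r² sin²θ), so v = −rω sinθ·[1 + r cosθ/√(L² − r² sin²θ)].
With r = 0.089 m, L = 0.4337 m, θ = 37.7°: √(L² − r² sin²θ) = 0.43027 m.
v = −0.089·5.404·0.61153·[1 + 0.089·0.79122/0.43027] = -0.34222 m/s.
|v| = 0.34222 m/s = 342.22 mm/s.

342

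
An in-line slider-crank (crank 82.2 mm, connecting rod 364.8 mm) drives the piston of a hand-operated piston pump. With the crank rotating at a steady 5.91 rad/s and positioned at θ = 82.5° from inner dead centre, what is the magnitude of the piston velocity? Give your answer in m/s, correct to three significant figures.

ω = 5.91 rad/s
For an in-line slider-crank, x = r cosθ + √(L² − r² sin²θ), so v = −rω sinθ·[1 + r cosθ/√(L² − r² sin²θ)].
With r = 0.0822 m, L = 0.3648 m, θ = 82.5°: √(L² − r² sin²θ) = 0.35558 m.
v = −0.0822·5.91·0.99144·[1 + 0.0822·0.13053/0.35558] = -0.49618 m/s.
|v| = 0.49618 m/s.

0.496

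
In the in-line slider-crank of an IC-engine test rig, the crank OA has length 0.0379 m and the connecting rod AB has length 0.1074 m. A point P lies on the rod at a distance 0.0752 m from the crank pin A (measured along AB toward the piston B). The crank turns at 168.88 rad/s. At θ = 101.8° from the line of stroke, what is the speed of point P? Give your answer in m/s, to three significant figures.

5.94

ω = 168.9 rad/s.  Crank-pin speed |V_A| = rω = 6.4006 m/s, perpendicular to OA.
Rod angle: sinφ = −(r/L) sinθ ⇒ φ = -20.208°; ω_rod = −rω cosθ/√(L²−r²sin²θ) = +12.986 rad/s.
V_P = V_A + ω_rod × AP, with AP = 0.0752 m along the rod.
Components: V_Px = −rω sinθ − a·ω_rod·sinφ = -5.928 m/s;  V_Py = rω cosθ + a·ω_rod·cosφ = -0.39242 m/s.
|V_P| = √(V_Px² + V_Py²) = 5.9409 m/s.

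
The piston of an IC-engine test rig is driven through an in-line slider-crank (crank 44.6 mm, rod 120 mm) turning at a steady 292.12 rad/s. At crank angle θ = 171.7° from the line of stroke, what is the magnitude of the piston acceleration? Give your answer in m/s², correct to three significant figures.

ω = 292.1 rad/s
x(θ) = r cosθ + √(L² − r² sin²θ); with ω constant, a = ω²·d²x/dθ².
d²x/dθ² = −r cosθ − r²(cos2θ)/√u − r⁴ sin²2θ/(4u^{3/2}),  u = L² − r² sin²θ = 0.0143585 m².
Substituting r = 0.0446 m, L = 0.12 m, θ = 171.7°: d²x/dθ² = +0.028178 m.
a = ω²·d²x/dθ² = (292.1)²·(+0.028178) = +2404.5 m/s²;  |a| = 2404.5 m/s².

2400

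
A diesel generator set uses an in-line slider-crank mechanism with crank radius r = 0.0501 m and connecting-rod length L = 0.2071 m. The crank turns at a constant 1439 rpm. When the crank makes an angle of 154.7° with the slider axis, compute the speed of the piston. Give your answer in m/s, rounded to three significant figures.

ω = 2π·1439/60 = 150.7 rad/s
For an in-line slider-crank, x = r cosθ + √(L² − r² sin²θ), so v = −rω sinθ·[1 + r cosθ/√(L² − r² sin²θ)].
With r = 0.0501 m, L = 0.2071 m, θ = 154.7°: √(L² − r² sin²θ) = 0.20599 m.
v = −0.0501·150.7·0.42736·[1 + 0.0501·-0.90408/0.20599] = -2.517 m/s.
|v| = 2.517 m/s.

2.52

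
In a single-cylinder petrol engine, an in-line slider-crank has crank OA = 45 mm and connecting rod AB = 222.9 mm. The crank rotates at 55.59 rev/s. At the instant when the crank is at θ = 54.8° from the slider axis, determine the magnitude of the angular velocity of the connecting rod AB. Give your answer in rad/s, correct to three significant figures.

41.2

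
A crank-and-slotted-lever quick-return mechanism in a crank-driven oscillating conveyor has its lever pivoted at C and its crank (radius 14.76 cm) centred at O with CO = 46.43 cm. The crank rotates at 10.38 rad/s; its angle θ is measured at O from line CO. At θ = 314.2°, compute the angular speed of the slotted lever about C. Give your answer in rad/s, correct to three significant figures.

2.17

ω = 10.38 rad/s
Crank pin A relative to C: A = (d + r cosθ, r sinθ); lever angle φ = atan2(r sinθ, d + r cosθ).
Differentiating tanφ: φ̇ = rω(d cosθ + r)/(d² + r² + 2dr cosθ).
d² + r² + 2dr cosθ = |CA|² = 0.332915 m²;  d cosθ + r = +0.47129 m.
|ω_lever| = |0.1476·10.38·+0.47129| / 0.332915 = 2.1689 rad/s.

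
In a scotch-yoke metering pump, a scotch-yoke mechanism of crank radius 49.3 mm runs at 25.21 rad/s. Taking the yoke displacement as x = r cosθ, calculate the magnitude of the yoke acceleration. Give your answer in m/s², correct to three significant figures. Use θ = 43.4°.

ω = 25.21 rad/s
x = r cosθ ⇒ ẍ = −rω² cosθ (ω constant).
|a| = rω²|cosθ| = 0.0493·(25.21)²·|cos 43.4°| = 22.765 m/s².

22.8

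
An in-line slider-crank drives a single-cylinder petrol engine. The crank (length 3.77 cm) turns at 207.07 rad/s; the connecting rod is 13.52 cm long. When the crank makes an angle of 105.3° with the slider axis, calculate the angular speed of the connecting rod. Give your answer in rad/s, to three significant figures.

ω = 207.1 rad/s
The rod makes angle φ with the slider axis where L sinφ = r sinθ; differentiating, L cosφ·φ̇ = r ω cosθ.
L cosφ = √(L² − r² sin²θ) = 0.13022 m.
|ω_rod| = r ω |cosθ| / √(L² − r² sin²θ) = 0.0377·207.1·0.26387/0.13022 = 15.819 rad/s.

15.8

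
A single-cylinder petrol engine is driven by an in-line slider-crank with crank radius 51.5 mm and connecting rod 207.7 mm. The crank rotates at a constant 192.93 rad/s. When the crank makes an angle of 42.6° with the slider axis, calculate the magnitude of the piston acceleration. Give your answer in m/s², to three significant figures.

1460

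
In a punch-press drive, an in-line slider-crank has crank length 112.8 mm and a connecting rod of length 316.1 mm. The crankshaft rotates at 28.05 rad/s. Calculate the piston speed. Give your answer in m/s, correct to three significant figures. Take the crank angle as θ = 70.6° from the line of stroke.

ω = 28.05 rad/s
For an in-line slider-crank, x = r cosθ + √(L² − r² sin²θ), so v = −rω sinθ·[1 + r cosθ/√(L² − r² sin²θ)].
With r = 0.1128 m, L = 0.3161 m, θ = 70.6°: √(L² − r² sin²θ) = 0.29766 m.
v = −0.1128·28.05·0.94322·[1 + 0.1128·0.33216/0.29766] = -3.3601 m/s.
|v| = 3.3601 m/s.

3.36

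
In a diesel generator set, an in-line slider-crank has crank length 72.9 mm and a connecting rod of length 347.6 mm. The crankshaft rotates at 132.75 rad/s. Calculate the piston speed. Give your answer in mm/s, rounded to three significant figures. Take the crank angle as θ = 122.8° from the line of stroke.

7200

ω = 132.8 rad/s
For an in-line slider-crank, x = r cosθ + √(L² − r² sin²θ), so v = −rω sinθ·[1 + r cosθ/√(L² − r² sin²θ)].
With r = 0.0729 m, L = 0.3476 m, θ = 122.8°: √(L² − r² sin²θ) = 0.34216 m.
v = −0.0729·132.8·0.84057·[1 + 0.0729·-0.54171/0.34216] = -7.1957 m/s.
|v| = 7.1957 m/s = 7195.7 mm/s.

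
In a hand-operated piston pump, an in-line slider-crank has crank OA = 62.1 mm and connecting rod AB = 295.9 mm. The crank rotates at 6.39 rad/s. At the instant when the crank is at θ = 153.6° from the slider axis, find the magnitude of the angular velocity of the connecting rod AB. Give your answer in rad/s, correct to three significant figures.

ω = 6.39 rad/s
The rod makes angle φ with the slider axis where L sinφ = r sinθ; differentiating, L cosφ·φ̇ = r ω cosθ.
L cosφ = √(L² − r² sin²θ) = 0.29461 m.
|ω_rod| = r ω |cosθ| / √(L² − r² sin²θ) = 0.0621·6.39·0.89571/0.29461 = 1.2065 rad/s.

1.21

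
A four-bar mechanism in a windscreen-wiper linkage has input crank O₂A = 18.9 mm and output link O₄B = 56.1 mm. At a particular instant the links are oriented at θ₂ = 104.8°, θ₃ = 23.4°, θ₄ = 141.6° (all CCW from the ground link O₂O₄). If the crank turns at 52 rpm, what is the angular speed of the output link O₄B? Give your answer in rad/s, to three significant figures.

2.06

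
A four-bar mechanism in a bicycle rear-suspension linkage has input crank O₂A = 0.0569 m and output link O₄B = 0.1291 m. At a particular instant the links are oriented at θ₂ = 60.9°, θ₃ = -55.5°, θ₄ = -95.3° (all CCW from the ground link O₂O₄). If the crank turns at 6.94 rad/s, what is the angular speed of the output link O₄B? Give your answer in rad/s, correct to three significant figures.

4.28

ω₂ = 6.94 rad/s
Differentiating the loop-closure r₂e^{iθ₂}+r₃e^{iθ₃}=r₁+r₄e^{iθ₄} gives r₂ω₂e^{iθ₂}+r₃ω₃e^{iθ₃}=r₄ω₄e^{iθ₄}.
Eliminating the other unknown: ω₄ = r₂ω₂ sin(θ₂−θ₃) / [r₄ sin(θ₄−θ₃)].
Numerator sine = +0.89571; denominator sine = -0.64011.
Result = 0.0569·6.94·(+0.89571) / (0.1291·(-0.64011)) = -4.2802 rad/s; magnitude 4.2802 rad/s.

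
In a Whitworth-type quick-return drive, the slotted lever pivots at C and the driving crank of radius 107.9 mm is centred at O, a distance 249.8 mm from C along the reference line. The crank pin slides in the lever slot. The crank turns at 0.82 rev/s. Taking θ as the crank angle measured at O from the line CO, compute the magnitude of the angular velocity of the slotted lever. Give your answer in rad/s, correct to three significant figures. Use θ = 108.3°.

0.287

ω = 5.152 rad/s (from 0.82 rev/s).
Crank pin A relative to C: A = (d + r cosθ, r sinθ); lever angle φ = atan2(r sinθ, d + r cosθ).
Differentiating tanφ: φ̇ = rω(d cosθ + r)/(d² + r² + 2dr cosθ).
d² + r² + 2dr cosθ = |CA|² = 0.0571161 m²;  d cosθ + r = +0.029465 m.
|ω_lever| = |0.1079·5.152·+0.029465| / 0.0571161 = 0.28679 rad/s.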